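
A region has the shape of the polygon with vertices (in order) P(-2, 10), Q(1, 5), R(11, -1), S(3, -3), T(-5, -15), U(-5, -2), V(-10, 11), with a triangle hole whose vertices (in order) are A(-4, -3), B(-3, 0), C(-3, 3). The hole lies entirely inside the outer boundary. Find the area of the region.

Outer boundary:
Apply the surveyor's formula: 2A = Σ (x_i·y_{i+1} − x_{i+1}·y_i), indices taken mod 7.
Cross-terms: -20, -56, -30, -60, -65, -75, -78  ⇒  Σ = -384
Area = |Σ|/2 = 192.
Hole:
Apply the surveyor's formula: 2A = Σ (x_i·y_{i+1} − x_{i+1}·y_i), indices taken mod 3.
A→B: (-4)(0) − (-3)(-3) = -9
B→C: (-3)(3) − (-3)(0) = -9
C→A: (-3)(-3) − (-4)(3) = 21
Σ = 3
Area = |Σ|/2 = 1.5.
Net area = 192 − 1.5 = 190.5.

190.5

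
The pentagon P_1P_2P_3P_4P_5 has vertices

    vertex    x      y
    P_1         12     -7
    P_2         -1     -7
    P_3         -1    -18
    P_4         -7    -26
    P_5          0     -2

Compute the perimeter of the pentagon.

|P_1P_2| = √((-13)² + (0)²) = √169 = 13
|P_2P_3| = √((0)² + (-11)²) = √121 = 11
|P_3P_4| = √((-6)² + (-8)²) = √100 = 10
|P_4P_5| = √((7)² + (24)²) = √625 = 25
|P_5P_1| = √((12)² + (-5)²) = √169 = 13
Perimeter = 13 + 11 + 10 + 25 + 13 = 72.

72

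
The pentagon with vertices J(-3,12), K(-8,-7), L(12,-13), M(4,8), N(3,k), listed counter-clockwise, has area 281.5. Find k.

Write out the shoelace sum; only the two edges meeting at N involve k:
2·Area = [(4·k − 3·8) + (3·12 − (-3)·k)] + 453
       = 7·k + 465 = 563
⇒ k = 14.

14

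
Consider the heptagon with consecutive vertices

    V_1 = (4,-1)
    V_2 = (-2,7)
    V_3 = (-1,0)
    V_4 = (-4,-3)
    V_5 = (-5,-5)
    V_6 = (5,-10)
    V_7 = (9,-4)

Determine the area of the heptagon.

96.5

Apply the shoelace formula: 2A = Σ (x_i·y_{i+1} − x_{i+1}·y_i), indices taken mod 7.
V_1→V_2: (4)(7) − (-2)(-1) = 26
V_2→V_3: (-2)(0) − (-1)(7) = 7
V_3→V_4: (-1)(-3) − (-4)(0) = 3
V_4→V_5: (-4)(-5) − (-5)(-3) = 5
V_5→V_6: (-5)(-10) − (5)(-5) = 75
V_6→V_7: (5)(-4) − (9)(-10) = 70
V_7→V_1: (9)(-1) − (4)(-4) = 7
Σ = 193
Area = |Σ|/2 = 96.5.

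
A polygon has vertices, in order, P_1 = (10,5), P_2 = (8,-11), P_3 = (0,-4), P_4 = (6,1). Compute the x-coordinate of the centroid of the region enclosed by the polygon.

1246/207

Apply the shoelace (surveyor's) formula. First the cross-terms c_i = x_i·y_{i+1} − x_{i+1}·y_i:
  -150, -32, 24, 20  ⇒  2A = -138, A = -69.
Then Σ (x_i + x_{i+1})·c_i = -2492, so x̄ = -2492 / (6·(-69)) = 1246/207.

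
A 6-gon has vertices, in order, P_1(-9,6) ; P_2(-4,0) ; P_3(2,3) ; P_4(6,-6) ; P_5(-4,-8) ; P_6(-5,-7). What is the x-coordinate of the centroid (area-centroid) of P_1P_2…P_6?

Apply the shoelace formula. First the cross-terms c_i = x_i·y_{i+1} − x_{i+1}·y_i:
  24, -12, -30, -72, -12, -93  ⇒  2A = -195, A = -97.5.
Then Σ (x_i + x_{i+1})·c_i = 738, so x̄ = 738 / (6·(-97.5)) = -82/65.

-82/65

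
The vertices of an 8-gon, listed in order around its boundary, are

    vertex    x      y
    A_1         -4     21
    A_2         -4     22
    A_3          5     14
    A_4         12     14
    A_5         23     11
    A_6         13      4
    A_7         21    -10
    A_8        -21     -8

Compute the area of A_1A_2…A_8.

787

Apply Gauss's area formula: 2A = Σ (x_i·y_{i+1} − x_{i+1}·y_i), indices taken mod 8.
Σ = (-4) + (-166) + (-98) + (-190) + (-51) + (-214) + (-378) + (-473) = -1574
Area = |Σ|/2 = 787.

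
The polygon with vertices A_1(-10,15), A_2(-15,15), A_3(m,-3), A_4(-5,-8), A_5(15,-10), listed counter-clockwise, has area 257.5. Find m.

The doubled signed area Σ (x_i y_{i+1} − x_{i+1} y_i) is linear in m.
With m=0 it equals 400; the coefficient of m is -23 (from the two edges through A_3).
So -23·m + 400 = 2·257.5 = 515 ⇒ m = -5.

-5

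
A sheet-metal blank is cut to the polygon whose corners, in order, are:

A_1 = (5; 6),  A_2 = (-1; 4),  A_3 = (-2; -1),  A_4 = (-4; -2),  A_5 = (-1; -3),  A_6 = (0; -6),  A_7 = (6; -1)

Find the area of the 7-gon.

Apply the surveyor's formula: 2A = Σ (x_i·y_{i+1} − x_{i+1}·y_i), indices taken mod 7.
Cross-terms: 26, 9, 0, 10, 6, 36, 41  ⇒  Σ = 128
Area = |Σ|/2 = 64.

64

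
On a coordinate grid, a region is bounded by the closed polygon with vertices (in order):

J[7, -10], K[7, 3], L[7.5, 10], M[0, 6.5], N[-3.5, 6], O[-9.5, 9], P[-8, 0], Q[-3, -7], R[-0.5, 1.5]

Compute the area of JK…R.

175

J→K: (7)(3) − (7)(-10) = 91
K→L: (7)(10) − (7.5)(3) = 47.5
L→M: (7.5)(6.5) − (0)(10) = 48.75
M→N: (0)(6) − (-3.5)(6.5) = 22.75
N→O: (-3.5)(9) − (-9.5)(6) = 25.5
O→P: (-9.5)(0) − (-8)(9) = 72
P→Q: (-8)(-7) − (-3)(0) = 56
Q→R: (-3)(1.5) − (-0.5)(-7) = -8
R→J: (-0.5)(-10) − (7)(1.5) = -5.5
Σ = 350
Area = |Σ|/2 = 175.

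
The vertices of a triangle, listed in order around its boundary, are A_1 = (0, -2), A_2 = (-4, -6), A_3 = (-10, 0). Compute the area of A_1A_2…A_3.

Σ = (-8) + (-60) + (20) = -48
Area = |Σ|/2 = 24.

24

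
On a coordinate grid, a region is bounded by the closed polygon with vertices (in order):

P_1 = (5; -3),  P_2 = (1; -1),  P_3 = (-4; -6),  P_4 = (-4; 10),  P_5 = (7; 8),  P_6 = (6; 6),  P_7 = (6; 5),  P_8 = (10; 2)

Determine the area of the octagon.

Apply Gauss's area formula: 2A = Σ (x_i·y_{i+1} − x_{i+1}·y_i), indices taken mod 8.
Σ = (-2) + (-10) + (-64) + (-102) + (-6) + (-6) + (-38) + (-40) = -268
Area = |Σ|/2 = 134.

134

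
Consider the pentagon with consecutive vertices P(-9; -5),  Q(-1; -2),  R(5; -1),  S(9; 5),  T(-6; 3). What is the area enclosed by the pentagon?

86

Apply Gauss's area formula: 2A = Σ (x_i·y_{i+1} − x_{i+1}·y_i), indices taken mod 5.
P→Q: (-9)(-2) − (-1)(-5) = 13
Q→R: (-1)(-1) − (5)(-2) = 11
R→S: (5)(5) − (9)(-1) = 34
S→T: (9)(3) − (-6)(5) = 57
T→P: (-6)(-5) − (-9)(3) = 57
Σ = 172
Area = |Σ|/2 = 86.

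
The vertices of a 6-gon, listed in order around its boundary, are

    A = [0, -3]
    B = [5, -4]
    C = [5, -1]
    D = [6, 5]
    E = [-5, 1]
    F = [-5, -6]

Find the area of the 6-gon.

Σ = (15) + (15) + (31) + (31) + (35) + (15) = 142
Area = |Σ|/2 = 71.

71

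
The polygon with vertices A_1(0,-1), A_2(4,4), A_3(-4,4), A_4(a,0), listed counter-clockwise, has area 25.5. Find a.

The doubled signed area Σ (x_i y_{i+1} − x_{i+1} y_i) is linear in a.
With a=0 it equals 36; the coefficient of a is -5 (from the two edges through A_4).
So -5·a + 36 = 2·25.5 = 51 ⇒ a = -3.

-3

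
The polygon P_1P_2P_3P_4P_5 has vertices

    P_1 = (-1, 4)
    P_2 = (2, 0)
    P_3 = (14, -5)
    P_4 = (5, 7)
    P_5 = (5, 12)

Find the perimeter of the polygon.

|P_1P_2| = √((3)² + (-4)²) = √25 = 5
|P_2P_3| = √((12)² + (-5)²) = √169 = 13
|P_3P_4| = √((-9)² + (12)²) = √225 = 15
|P_4P_5| = √((0)² + (5)²) = √25 = 5
|P_5P_1| = √((-6)² + (-8)²) = √100 = 10
Perimeter = 5 + 13 + 15 + 5 + 10 = 48.

48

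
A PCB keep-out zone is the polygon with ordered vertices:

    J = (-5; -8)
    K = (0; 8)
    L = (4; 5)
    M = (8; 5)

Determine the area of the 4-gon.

Apply Gauss's area formula: 2A = Σ (x_i·y_{i+1} − x_{i+1}·y_i), indices taken mod 4.
Σ = (-40) + (-32) + (-20) + (-39) = -131
Area = |Σ|/2 = 65.5.

65.5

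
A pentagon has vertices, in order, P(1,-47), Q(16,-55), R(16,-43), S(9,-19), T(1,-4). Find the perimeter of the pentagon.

|PQ| = √((15)² + (-8)²) = √289 = 17
|QR| = √((0)² + (12)²) = √144 = 12
|RS| = √((-7)² + (24)²) = √625 = 25
|ST| = √((-8)² + (15)²) = √289 = 17
|TP| = √((0)² + (-43)²) = √1849 = 43
Perimeter = 17 + 12 + 25 + 17 + 43 = 114.

114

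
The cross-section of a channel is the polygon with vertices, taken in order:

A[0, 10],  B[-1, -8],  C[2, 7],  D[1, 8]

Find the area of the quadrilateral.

Σ = (10) + (9) + (9) + (10) = 38
Area = |Σ|/2 = 19.

19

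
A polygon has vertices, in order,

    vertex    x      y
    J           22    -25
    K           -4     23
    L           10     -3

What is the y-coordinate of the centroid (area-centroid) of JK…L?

Apply Gauss's area formula. First the cross-terms c_i = x_i·y_{i+1} − x_{i+1}·y_i:
  406, -218, -184  ⇒  2A = 4, A = 2.
Then Σ (y_i + y_{i+1})·c_i = -20, so ȳ = -20 / (6·2) = -5/3.

-5/3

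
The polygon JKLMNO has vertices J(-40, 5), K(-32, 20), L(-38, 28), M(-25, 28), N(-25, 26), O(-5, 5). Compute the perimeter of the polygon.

|JK| = √((8)² + (15)²) = √289 = 17
|KL| = √((-6)² + (8)²) = √100 = 10
|LM| = √((13)² + (0)²) = √169 = 13
|MN| = √((0)² + (-2)²) = √4 = 2
|NO| = √((20)² + (-21)²) = √841 = 29
|OJ| = √((-35)² + (0)²) = √1225 = 35
Perimeter = 17 + 10 + 13 + 2 + 29 + 35 = 106.

106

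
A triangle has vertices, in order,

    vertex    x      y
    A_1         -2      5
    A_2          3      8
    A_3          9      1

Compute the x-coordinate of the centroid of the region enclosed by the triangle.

10/3

Apply Gauss's area formula. First the cross-terms c_i = x_i·y_{i+1} − x_{i+1}·y_i:
  -31, -69, 47  ⇒  2A = -53, A = -26.5.
Then Σ (x_i + x_{i+1})·c_i = -530, so x̄ = -530 / (6·(-26.5)) = 10/3.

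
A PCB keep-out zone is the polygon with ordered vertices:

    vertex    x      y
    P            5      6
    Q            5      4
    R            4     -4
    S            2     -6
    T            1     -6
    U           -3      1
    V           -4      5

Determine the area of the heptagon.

P→Q: (5)(4) − (5)(6) = -10
Q→R: (5)(-4) − (4)(4) = -36
R→S: (4)(-6) − (2)(-4) = -16
S→T: (2)(-6) − (1)(-6) = -6
T→U: (1)(1) − (-3)(-6) = -17
U→V: (-3)(5) − (-4)(1) = -11
V→P: (-4)(6) − (5)(5) = -49
Σ = -145
Area = |Σ|/2 = 72.5.

72.5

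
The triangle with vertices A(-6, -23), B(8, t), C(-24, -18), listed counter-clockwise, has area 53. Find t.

The doubled signed area Σ (x_i y_{i+1} − x_{i+1} y_i) is linear in t.
With t=0 it equals 484; the coefficient of t is 18 (from the two edges through B).
So 18·t + 484 = 2·53 = 106 ⇒ t = -21.

-21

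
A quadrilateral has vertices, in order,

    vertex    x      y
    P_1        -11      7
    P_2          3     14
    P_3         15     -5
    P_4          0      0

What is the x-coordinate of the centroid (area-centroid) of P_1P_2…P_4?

Apply the shoelace formula. First the cross-terms c_i = x_i·y_{i+1} − x_{i+1}·y_i:
  -175, -225, 0, 0  ⇒  2A = -400, A = -200.
Then Σ (x_i + x_{i+1})·c_i = -2650, so x̄ = -2650 / (6·(-200)) = 53/24.

53/24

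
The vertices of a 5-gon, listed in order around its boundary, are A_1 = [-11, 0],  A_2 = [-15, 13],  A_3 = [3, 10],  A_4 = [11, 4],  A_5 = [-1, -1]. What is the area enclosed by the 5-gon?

224

Σ = (-143) + (-189) + (-98) + (-7) + (-11) = -448
Area = |Σ|/2 = 224.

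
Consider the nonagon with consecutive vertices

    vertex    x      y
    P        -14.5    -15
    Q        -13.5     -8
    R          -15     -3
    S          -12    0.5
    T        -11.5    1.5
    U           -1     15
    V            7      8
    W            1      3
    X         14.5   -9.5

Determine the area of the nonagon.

450.5

Apply the shoelace (surveyor's) formula: 2A = Σ (x_i·y_{i+1} − x_{i+1}·y_i), indices taken mod 9.
Cross-terms: -86.5, -79.5, -43.5, -12.25, -171, -113, 13, -53, -355.25  ⇒  Σ = -901
Area = |Σ|/2 = 450.5.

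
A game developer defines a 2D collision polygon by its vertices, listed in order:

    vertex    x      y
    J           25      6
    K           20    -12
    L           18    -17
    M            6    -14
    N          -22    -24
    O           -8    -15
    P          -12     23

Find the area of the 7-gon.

Apply the shoelace formula: 2A = Σ (x_i·y_{i+1} − x_{i+1}·y_i), indices taken mod 7.
J→K: (25)(-12) − (20)(6) = -420
K→L: (20)(-17) − (18)(-12) = -124
L→M: (18)(-14) − (6)(-17) = -150
M→N: (6)(-24) − (-22)(-14) = -452
N→O: (-22)(-15) − (-8)(-24) = 138
O→P: (-8)(23) − (-12)(-15) = -364
P→J: (-12)(6) − (25)(23) = -647
Σ = -2019
Area = |Σ|/2 = 1009.5.

1009.5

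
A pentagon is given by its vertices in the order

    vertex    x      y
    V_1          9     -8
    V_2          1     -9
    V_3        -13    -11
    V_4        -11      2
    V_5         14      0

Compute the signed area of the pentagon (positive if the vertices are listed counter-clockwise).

-244

Apply the shoelace formula: 2A = Σ (x_i·y_{i+1} − x_{i+1}·y_i), indices taken mod 5.
V_1→V_2: (9)(-9) − (1)(-8) = -73
V_2→V_3: (1)(-11) − (-13)(-9) = -128
V_3→V_4: (-13)(2) − (-11)(-11) = -147
V_4→V_5: (-11)(0) − (14)(2) = -28
V_5→V_1: (14)(-8) − (9)(0) = -112
Σ = -488
Signed area = Σ/2 = -244 (negative ⇒ clockwise traversal).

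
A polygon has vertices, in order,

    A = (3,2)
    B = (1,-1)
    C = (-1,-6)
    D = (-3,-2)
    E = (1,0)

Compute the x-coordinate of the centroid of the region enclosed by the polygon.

-2/3

Apply the shoelace formula. First the cross-terms c_i = x_i·y_{i+1} − x_{i+1}·y_i:
  -5, -7, -16, 2, 2  ⇒  2A = -24, A = -12.
Then Σ (x_i + x_{i+1})·c_i = 48, so x̄ = 48 / (6·(-12)) = -2/3.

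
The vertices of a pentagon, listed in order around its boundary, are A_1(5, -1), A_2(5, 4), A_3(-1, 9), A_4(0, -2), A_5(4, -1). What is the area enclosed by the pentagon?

42.5

Cross-terms: 25, 49, 2, 8, 1  ⇒  Σ = 85
Area = |Σ|/2 = 42.5.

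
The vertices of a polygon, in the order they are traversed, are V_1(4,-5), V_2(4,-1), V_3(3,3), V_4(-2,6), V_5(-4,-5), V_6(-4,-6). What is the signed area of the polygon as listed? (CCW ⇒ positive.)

Apply the shoelace formula: 2A = Σ (x_i·y_{i+1} − x_{i+1}·y_i), indices taken mod 6.
Cross-terms: 16, 15, 24, 34, 4, 44  ⇒  Σ = 137
Signed area = Σ/2 = 68.5 (positive ⇒ counter-clockwise traversal).

68.5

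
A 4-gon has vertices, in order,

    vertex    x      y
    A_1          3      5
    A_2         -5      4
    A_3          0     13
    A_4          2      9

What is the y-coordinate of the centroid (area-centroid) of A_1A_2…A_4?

Apply the shoelace formula. First the cross-terms c_i = x_i·y_{i+1} − x_{i+1}·y_i:
  37, -65, -26, -17  ⇒  2A = -71, A = -35.5.
Then Σ (y_i + y_{i+1})·c_i = -1582, so ȳ = -1582 / (6·(-35.5)) = 1582/213.

1582/213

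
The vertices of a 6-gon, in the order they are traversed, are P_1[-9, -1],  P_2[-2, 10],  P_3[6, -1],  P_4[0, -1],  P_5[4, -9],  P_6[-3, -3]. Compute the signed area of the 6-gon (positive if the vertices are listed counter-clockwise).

-107.5

Apply the shoelace formula: 2A = Σ (x_i·y_{i+1} − x_{i+1}·y_i), indices taken mod 6.
P_1→P_2: (-9)(10) − (-2)(-1) = -92
P_2→P_3: (-2)(-1) − (6)(10) = -58
P_3→P_4: (6)(-1) − (0)(-1) = -6
P_4→P_5: (0)(-9) − (4)(-1) = 4
P_5→P_6: (4)(-3) − (-3)(-9) = -39
P_6→P_1: (-3)(-1) − (-9)(-3) = -24
Σ = -215
Signed area = Σ/2 = -107.5 (negative ⇒ clockwise traversal).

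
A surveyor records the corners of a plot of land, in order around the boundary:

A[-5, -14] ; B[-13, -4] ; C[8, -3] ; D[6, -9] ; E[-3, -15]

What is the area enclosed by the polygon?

Σ = (-162) + (71) + (-54) + (-117) + (-33) = -295
Area = |Σ|/2 = 147.5.

147.5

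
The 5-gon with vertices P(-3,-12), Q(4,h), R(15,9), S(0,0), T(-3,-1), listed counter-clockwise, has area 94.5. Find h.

-4

The doubled signed area Σ (x_i y_{i+1} − x_{i+1} y_i) is linear in h.
With h=0 it equals 117; the coefficient of h is -18 (from the two edges through Q).
So -18·h + 117 = 2·94.5 = 189 ⇒ h = -4.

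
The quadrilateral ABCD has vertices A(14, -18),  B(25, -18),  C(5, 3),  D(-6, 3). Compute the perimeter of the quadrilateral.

80

|AB| = √((11)² + (0)²) = √121 = 11
|BC| = √((-20)² + (21)²) = √841 = 29
|CD| = √((-11)² + (0)²) = √121 = 11
|DA| = √((20)² + (-21)²) = √841 = 29
Perimeter = 11 + 29 + 11 + 29 = 80.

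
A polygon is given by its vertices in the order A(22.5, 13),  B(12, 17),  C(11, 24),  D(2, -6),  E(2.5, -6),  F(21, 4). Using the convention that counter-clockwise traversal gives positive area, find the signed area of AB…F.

Apply Gauss's area formula: 2A = Σ (x_i·y_{i+1} − x_{i+1}·y_i), indices taken mod 6.
A→B: (22.5)(17) − (12)(13) = 226.5
B→C: (12)(24) − (11)(17) = 101
C→D: (11)(-6) − (2)(24) = -114
D→E: (2)(-6) − (2.5)(-6) = 3
E→F: (2.5)(4) − (21)(-6) = 136
F→A: (21)(13) − (22.5)(4) = 183
Σ = 535.5
Signed area = Σ/2 = 267.75 (positive ⇒ counter-clockwise traversal).

267.75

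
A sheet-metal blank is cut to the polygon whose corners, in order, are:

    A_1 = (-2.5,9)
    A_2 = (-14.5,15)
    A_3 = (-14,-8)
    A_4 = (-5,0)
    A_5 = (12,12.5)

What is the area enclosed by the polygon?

Apply the surveyor's formula: 2A = Σ (x_i·y_{i+1} − x_{i+1}·y_i), indices taken mod 5.
Σ = (93) + (326) + (-40) + (-62.5) + (139.25) = 455.75
Area = |Σ|/2 = 227.875.

227.875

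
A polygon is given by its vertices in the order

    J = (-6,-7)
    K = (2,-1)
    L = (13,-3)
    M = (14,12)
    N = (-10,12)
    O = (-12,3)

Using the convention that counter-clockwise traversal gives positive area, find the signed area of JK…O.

Apply the shoelace formula: 2A = Σ (x_i·y_{i+1} − x_{i+1}·y_i), indices taken mod 6.
Σ = (20) + (7) + (198) + (288) + (114) + (102) = 729
Signed area = Σ/2 = 364.5 (positive ⇒ counter-clockwise traversal).

364.5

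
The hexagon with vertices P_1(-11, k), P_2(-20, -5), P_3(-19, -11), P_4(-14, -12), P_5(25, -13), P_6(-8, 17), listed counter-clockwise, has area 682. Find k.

The doubled signed area Σ (x_i y_{i+1} − x_{i+1} y_i) is linear in k.
With k=0 it equals 1244; the coefficient of k is 12 (from the two edges through P_1).
So 12·k + 1244 = 2·682 = 1364 ⇒ k = 10.

10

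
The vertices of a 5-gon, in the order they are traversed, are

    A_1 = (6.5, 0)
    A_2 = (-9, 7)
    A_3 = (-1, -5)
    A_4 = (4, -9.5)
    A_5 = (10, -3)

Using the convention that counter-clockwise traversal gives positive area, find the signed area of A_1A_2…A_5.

114.75

Apply the surveyor's formula: 2A = Σ (x_i·y_{i+1} − x_{i+1}·y_i), indices taken mod 5.
Cross-terms: 45.5, 52, 29.5, 83, 19.5  ⇒  Σ = 229.5
Signed area = Σ/2 = 114.75 (positive ⇒ counter-clockwise traversal).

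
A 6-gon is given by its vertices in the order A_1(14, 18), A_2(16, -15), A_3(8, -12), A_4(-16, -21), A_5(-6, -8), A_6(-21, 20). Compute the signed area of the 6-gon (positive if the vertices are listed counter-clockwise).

Apply the shoelace formula: 2A = Σ (x_i·y_{i+1} − x_{i+1}·y_i), indices taken mod 6.
A_1→A_2: (14)(-15) − (16)(18) = -498
A_2→A_3: (16)(-12) − (8)(-15) = -72
A_3→A_4: (8)(-21) − (-16)(-12) = -360
A_4→A_5: (-16)(-8) − (-6)(-21) = 2
A_5→A_6: (-6)(20) − (-21)(-8) = -288
A_6→A_1: (-21)(18) − (14)(20) = -658
Σ = -1874
Signed area = Σ/2 = -937 (negative ⇒ clockwise traversal).

-937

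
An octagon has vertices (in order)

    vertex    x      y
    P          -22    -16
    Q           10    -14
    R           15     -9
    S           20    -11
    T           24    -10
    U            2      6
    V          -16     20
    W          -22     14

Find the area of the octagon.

Apply the shoelace formula: 2A = Σ (x_i·y_{i+1} − x_{i+1}·y_i), indices taken mod 8.
Cross-terms: 468, 120, 15, 64, 164, 136, 216, 660  ⇒  Σ = 1843
Area = |Σ|/2 = 921.5.

921.5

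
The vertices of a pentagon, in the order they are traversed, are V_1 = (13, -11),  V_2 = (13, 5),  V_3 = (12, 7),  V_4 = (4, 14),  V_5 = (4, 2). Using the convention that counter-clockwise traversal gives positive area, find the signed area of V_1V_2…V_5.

130.5

Σ = (208) + (31) + (140) + (-48) + (-70) = 261
Signed area = Σ/2 = 130.5 (positive ⇒ counter-clockwise traversal).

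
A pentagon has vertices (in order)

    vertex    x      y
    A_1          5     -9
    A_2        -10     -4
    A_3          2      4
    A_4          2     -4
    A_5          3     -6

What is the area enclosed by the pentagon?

77.5

Σ = (-110) + (-32) + (-16) + (0) + (3) = -155
Area = |Σ|/2 = 77.5.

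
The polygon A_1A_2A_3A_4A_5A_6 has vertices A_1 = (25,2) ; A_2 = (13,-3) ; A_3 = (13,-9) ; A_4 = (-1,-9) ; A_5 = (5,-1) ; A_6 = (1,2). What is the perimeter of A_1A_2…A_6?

72

|A_1A_2| = √((-12)² + (-5)²) = √169 = 13
|A_2A_3| = √((0)² + (-6)²) = √36 = 6
|A_3A_4| = √((-14)² + (0)²) = √196 = 14
|A_4A_5| = √((6)² + (8)²) = √100 = 10
|A_5A_6| = √((-4)² + (3)²) = √25 = 5
|A_6A_1| = √((24)² + (0)²) = √576 = 24
Perimeter = 13 + 6 + 14 + 10 + 5 + 24 = 72.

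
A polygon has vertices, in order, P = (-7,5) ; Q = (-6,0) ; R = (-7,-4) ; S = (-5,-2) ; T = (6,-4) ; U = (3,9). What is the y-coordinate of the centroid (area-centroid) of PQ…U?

55/28

Apply Gauss's area formula. First the cross-terms c_i = x_i·y_{i+1} − x_{i+1}·y_i:
  30, 24, -6, 32, 66, 78  ⇒  2A = 224, A = 112.
Then Σ (y_i + y_{i+1})·c_i = 1320, so ȳ = 1320 / (6·112) = 55/28.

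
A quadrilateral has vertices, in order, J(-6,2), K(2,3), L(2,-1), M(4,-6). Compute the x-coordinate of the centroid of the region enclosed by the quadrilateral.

-32/99

Apply the shoelace formula. First the cross-terms c_i = x_i·y_{i+1} − x_{i+1}·y_i:
  -22, -8, -8, -28  ⇒  2A = -66, A = -33.
Then Σ (x_i + x_{i+1})·c_i = 64, so x̄ = 64 / (6·(-33)) = -32/99.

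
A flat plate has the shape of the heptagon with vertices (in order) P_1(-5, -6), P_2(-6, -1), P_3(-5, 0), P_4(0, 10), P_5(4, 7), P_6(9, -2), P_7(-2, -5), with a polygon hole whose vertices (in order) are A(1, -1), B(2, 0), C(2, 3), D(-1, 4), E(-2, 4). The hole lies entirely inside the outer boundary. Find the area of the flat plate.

Outer boundary:
Apply Gauss's area formula: 2A = Σ (x_i·y_{i+1} − x_{i+1}·y_i), indices taken mod 7.
P_1→P_2: (-5)(-1) − (-6)(-6) = -31
P_2→P_3: (-6)(0) − (-5)(-1) = -5
P_3→P_4: (-5)(10) − (0)(0) = -50
P_4→P_5: (0)(7) − (4)(10) = -40
P_5→P_6: (4)(-2) − (9)(7) = -71
P_6→P_7: (9)(-5) − (-2)(-2) = -49
P_7→P_1: (-2)(-6) − (-5)(-5) = -13
Σ = -259
Area = |Σ|/2 = 129.5.
Hole:
Apply the surveyor's formula: 2A = Σ (x_i·y_{i+1} − x_{i+1}·y_i), indices taken mod 5.
Cross-terms: 2, 6, 11, 4, -2  ⇒  Σ = 21
Area = |Σ|/2 = 10.5.
Net area = 129.5 − 10.5 = 119.

119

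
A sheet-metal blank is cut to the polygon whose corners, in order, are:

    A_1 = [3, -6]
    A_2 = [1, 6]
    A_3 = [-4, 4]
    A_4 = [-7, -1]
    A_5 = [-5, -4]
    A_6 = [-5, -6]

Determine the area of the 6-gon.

Cross-terms: 24, 28, 32, 23, 10, 48  ⇒  Σ = 165
Area = |Σ|/2 = 82.5.

82.5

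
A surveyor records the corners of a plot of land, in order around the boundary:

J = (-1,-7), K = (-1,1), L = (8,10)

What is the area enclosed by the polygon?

Apply the shoelace (surveyor's) formula: 2A = Σ (x_i·y_{i+1} − x_{i+1}·y_i), indices taken mod 3.
Cross-terms: -8, -18, -46  ⇒  Σ = -72
Area = |Σ|/2 = 36.

36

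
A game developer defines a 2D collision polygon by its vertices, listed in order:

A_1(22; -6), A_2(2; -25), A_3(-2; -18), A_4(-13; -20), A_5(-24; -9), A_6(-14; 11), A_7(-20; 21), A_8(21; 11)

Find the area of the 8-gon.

1337

Apply the surveyor's formula: 2A = Σ (x_i·y_{i+1} − x_{i+1}·y_i), indices taken mod 8.
Σ = (-538) + (-86) + (-194) + (-363) + (-390) + (-74) + (-661) + (-368) = -2674
Area = |Σ|/2 = 1337.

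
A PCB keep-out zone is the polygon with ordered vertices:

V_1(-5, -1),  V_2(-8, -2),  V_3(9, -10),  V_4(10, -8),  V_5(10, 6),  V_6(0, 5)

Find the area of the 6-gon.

171.5

Cross-terms: 2, 98, 28, 140, 50, 25  ⇒  Σ = 343
Area = |Σ|/2 = 171.5.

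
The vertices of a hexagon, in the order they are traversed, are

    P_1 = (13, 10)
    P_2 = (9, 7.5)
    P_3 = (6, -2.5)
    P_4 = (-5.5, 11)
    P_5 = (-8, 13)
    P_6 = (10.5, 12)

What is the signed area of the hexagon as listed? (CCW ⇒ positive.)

-137.375

Σ = (7.5) + (-67.5) + (52.25) + (16.5) + (-232.5) + (-51) = -274.75
Signed area = Σ/2 = -137.375 (negative ⇒ clockwise traversal).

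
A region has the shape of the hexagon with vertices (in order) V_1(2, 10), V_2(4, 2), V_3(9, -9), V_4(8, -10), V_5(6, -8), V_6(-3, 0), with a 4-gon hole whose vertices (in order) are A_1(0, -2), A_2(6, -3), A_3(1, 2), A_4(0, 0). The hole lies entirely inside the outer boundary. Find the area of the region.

69.5

Outer boundary:
Σ = (-36) + (-54) + (-18) + (-4) + (-24) + (-30) = -166
Area = |Σ|/2 = 83.
Hole:
Apply Gauss's area formula: 2A = Σ (x_i·y_{i+1} − x_{i+1}·y_i), indices taken mod 4.
A_1→A_2: (0)(-3) − (6)(-2) = 12
A_2→A_3: (6)(2) − (1)(-3) = 15
A_3→A_4: (1)(0) − (0)(2) = 0
A_4→A_1: (0)(-2) − (0)(0) = 0
Σ = 27
Area = |Σ|/2 = 13.5.
Net area = 83 − 13.5 = 69.5.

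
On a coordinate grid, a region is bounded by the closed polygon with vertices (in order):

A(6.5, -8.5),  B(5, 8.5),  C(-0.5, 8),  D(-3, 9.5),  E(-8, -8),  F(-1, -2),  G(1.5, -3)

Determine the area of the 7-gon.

141

Apply Gauss's area formula: 2A = Σ (x_i·y_{i+1} − x_{i+1}·y_i), indices taken mod 7.
Σ = (97.75) + (44.25) + (19.25) + (100) + (8) + (6) + (6.75) = 282
Area = |Σ|/2 = 141.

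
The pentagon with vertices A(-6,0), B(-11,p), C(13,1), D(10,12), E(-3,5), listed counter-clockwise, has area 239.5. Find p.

-12

The doubled signed area Σ (x_i y_{i+1} − x_{i+1} y_i) is linear in p.
With p=0 it equals 251; the coefficient of p is -19 (from the two edges through B).
So -19·p + 251 = 2·239.5 = 479 ⇒ p = -12.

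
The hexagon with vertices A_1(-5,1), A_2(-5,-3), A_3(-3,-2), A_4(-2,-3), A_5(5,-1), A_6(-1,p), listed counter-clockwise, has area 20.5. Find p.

Write out the shoelace sum; only the two edges meeting at A_6 involve p:
2·Area = [(5·p − (-1)·(-1)) + ((-1)·1 − (-5)·p)] + 43
       = 10·p + 41 = 41
⇒ p = 0.

0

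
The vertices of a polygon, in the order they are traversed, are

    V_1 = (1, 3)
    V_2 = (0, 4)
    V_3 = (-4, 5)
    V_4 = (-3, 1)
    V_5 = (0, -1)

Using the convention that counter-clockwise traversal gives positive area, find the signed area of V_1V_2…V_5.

17.5

Σ = (4) + (16) + (11) + (3) + (1) = 35
Signed area = Σ/2 = 17.5 (positive ⇒ counter-clockwise traversal).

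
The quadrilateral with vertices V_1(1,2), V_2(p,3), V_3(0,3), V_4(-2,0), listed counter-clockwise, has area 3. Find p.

1

Write out the shoelace sum; only the two edges meeting at V_2 involve p:
2·Area = [(1·3 − p·2) + (p·3 − 0·3)] + 2
       = 1·p + 5 = 6
⇒ p = 1.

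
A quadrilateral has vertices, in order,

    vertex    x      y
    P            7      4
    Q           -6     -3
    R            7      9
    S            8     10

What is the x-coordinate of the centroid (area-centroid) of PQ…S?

3

Apply the surveyor's formula. First the cross-terms c_i = x_i·y_{i+1} − x_{i+1}·y_i:
  3, -33, -2, -38  ⇒  2A = -70, A = -35.
Then Σ (x_i + x_{i+1})·c_i = -630, so x̄ = -630 / (6·(-35)) = 3.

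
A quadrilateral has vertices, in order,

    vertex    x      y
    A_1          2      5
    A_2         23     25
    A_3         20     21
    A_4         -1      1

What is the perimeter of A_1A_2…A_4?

68

|A_1A_2| = √((21)² + (20)²) = √841 = 29
|A_2A_3| = √((-3)² + (-4)²) = √25 = 5
|A_3A_4| = √((-21)² + (-20)²) = √841 = 29
|A_4A_1| = √((3)² + (4)²) = √25 = 5
Perimeter = 29 + 5 + 29 + 5 = 68.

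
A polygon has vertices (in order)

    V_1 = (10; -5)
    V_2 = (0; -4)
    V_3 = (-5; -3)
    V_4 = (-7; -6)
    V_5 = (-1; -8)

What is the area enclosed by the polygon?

Apply the shoelace formula: 2A = Σ (x_i·y_{i+1} − x_{i+1}·y_i), indices taken mod 5.
V_1→V_2: (10)(-4) − (0)(-5) = -40
V_2→V_3: (0)(-3) − (-5)(-4) = -20
V_3→V_4: (-5)(-6) − (-7)(-3) = 9
V_4→V_5: (-7)(-8) − (-1)(-6) = 50
V_5→V_1: (-1)(-5) − (10)(-8) = 85
Σ = 84
Area = |Σ|/2 = 42.

42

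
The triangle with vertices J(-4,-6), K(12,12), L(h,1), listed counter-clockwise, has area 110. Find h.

-10

Write out the shoelace sum; only the two edges meeting at L involve h:
2·Area = [(12·1 − h·12) + (h·(-6) − (-4)·1)] + 24
       = -18·h + 40 = 220
⇒ h = -10.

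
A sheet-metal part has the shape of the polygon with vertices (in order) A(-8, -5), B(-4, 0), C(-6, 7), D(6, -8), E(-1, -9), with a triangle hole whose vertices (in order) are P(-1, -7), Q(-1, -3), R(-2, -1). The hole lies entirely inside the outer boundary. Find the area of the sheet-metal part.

Outer boundary:
Apply Gauss's area formula: 2A = Σ (x_i·y_{i+1} − x_{i+1}·y_i), indices taken mod 5.
Cross-terms: -20, -28, 6, -62, -67  ⇒  Σ = -171
Area = |Σ|/2 = 85.5.
Hole:
P→Q: (-1)(-3) − (-1)(-7) = -4
Q→R: (-1)(-1) − (-2)(-3) = -5
R→P: (-2)(-7) − (-1)(-1) = 13
Σ = 4
Area = |Σ|/2 = 2.
Net area = 85.5 − 2 = 83.5.

83.5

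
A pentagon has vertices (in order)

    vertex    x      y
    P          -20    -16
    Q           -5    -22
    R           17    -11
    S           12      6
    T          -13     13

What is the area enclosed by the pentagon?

862.5

Σ = (360) + (429) + (234) + (234) + (468) = 1725
Area = |Σ|/2 = 862.5.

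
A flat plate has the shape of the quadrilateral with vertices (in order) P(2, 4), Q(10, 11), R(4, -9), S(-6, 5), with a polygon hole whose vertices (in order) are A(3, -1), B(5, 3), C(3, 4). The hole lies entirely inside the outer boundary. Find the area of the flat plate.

105

Outer boundary:
Apply Gauss's area formula: 2A = Σ (x_i·y_{i+1} − x_{i+1}·y_i), indices taken mod 4.
Σ = (-18) + (-134) + (-34) + (-34) = -220
Area = |Σ|/2 = 110.
Hole:
Σ = (14) + (11) + (-15) = 10
Area = |Σ|/2 = 5.
Net area = 110 − 5 = 105.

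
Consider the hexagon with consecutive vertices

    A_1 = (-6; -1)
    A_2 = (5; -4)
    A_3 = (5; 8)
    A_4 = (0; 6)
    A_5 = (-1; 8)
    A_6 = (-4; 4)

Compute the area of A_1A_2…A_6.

90.5

Apply the shoelace (surveyor's) formula: 2A = Σ (x_i·y_{i+1} − x_{i+1}·y_i), indices taken mod 6.
Σ = (29) + (60) + (30) + (6) + (28) + (28) = 181
Area = |Σ|/2 = 90.5.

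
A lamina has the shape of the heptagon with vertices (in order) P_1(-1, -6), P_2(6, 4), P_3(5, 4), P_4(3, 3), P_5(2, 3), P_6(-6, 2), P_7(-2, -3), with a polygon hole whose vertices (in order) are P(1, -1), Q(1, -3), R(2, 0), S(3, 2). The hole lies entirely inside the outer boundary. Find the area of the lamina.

Outer boundary:
Apply the shoelace formula: 2A = Σ (x_i·y_{i+1} − x_{i+1}·y_i), indices taken mod 7.
P_1→P_2: (-1)(4) − (6)(-6) = 32
P_2→P_3: (6)(4) − (5)(4) = 4
P_3→P_4: (5)(3) − (3)(4) = 3
P_4→P_5: (3)(3) − (2)(3) = 3
P_5→P_6: (2)(2) − (-6)(3) = 22
P_6→P_7: (-6)(-3) − (-2)(2) = 22
P_7→P_1: (-2)(-6) − (-1)(-3) = 9
Σ = 95
Area = |Σ|/2 = 47.5.
Hole:
Apply the surveyor's formula: 2A = Σ (x_i·y_{i+1} − x_{i+1}·y_i), indices taken mod 4.
Cross-terms: -2, 6, 4, -5  ⇒  Σ = 3
Area = |Σ|/2 = 1.5.
Net area = 47.5 − 1.5 = 46.

46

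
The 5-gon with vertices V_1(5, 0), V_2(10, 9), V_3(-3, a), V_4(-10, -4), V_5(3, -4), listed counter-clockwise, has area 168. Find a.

Write out the shoelace sum; only the two edges meeting at V_3 involve a:
2·Area = [(10·a − (-3)·9) + ((-3)·(-4) − (-10)·a)] + 117
       = 20·a + 156 = 336
⇒ a = 9.

9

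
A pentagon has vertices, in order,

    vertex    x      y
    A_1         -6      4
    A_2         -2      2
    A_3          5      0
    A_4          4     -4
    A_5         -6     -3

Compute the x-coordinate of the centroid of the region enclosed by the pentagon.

-199/168

Apply the shoelace (surveyor's) formula. First the cross-terms c_i = x_i·y_{i+1} − x_{i+1}·y_i:
  -4, -10, -20, -36, -42  ⇒  2A = -112, A = -56.
Then Σ (x_i + x_{i+1})·c_i = 398, so x̄ = 398 / (6·(-56)) = -199/168.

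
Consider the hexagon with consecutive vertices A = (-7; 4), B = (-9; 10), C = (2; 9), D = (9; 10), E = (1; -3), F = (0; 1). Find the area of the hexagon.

Apply the shoelace formula: 2A = Σ (x_i·y_{i+1} − x_{i+1}·y_i), indices taken mod 6.
A→B: (-7)(10) − (-9)(4) = -34
B→C: (-9)(9) − (2)(10) = -101
C→D: (2)(10) − (9)(9) = -61
D→E: (9)(-3) − (1)(10) = -37
E→F: (1)(1) − (0)(-3) = 1
F→A: (0)(4) − (-7)(1) = 7
Σ = -225
Area = |Σ|/2 = 112.5.

112.5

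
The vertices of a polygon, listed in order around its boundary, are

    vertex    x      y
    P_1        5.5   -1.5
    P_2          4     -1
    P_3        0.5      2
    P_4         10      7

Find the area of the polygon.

30.5

Apply Gauss's area formula: 2A = Σ (x_i·y_{i+1} − x_{i+1}·y_i), indices taken mod 4.
Σ = (0.5) + (8.5) + (-16.5) + (-53.5) = -61
Area = |Σ|/2 = 30.5.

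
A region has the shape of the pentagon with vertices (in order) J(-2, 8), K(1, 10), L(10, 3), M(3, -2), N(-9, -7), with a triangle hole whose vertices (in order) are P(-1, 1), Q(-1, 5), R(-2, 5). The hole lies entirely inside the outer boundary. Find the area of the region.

137.5

Outer boundary:
Σ = (-28) + (-97) + (-29) + (-39) + (-86) = -279
Area = |Σ|/2 = 139.5.
Hole:
Apply the shoelace (surveyor's) formula: 2A = Σ (x_i·y_{i+1} − x_{i+1}·y_i), indices taken mod 3.
Σ = (-4) + (5) + (3) = 4
Area = |Σ|/2 = 2.
Net area = 139.5 − 2 = 137.5.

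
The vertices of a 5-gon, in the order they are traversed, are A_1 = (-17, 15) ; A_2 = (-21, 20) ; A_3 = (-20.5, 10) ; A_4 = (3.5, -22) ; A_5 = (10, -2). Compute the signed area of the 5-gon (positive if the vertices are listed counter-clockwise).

A_1→A_2: (-17)(20) − (-21)(15) = -25
A_2→A_3: (-21)(10) − (-20.5)(20) = 200
A_3→A_4: (-20.5)(-22) − (3.5)(10) = 416
A_4→A_5: (3.5)(-2) − (10)(-22) = 213
A_5→A_1: (10)(15) − (-17)(-2) = 116
Σ = 920
Signed area = Σ/2 = 460 (positive ⇒ counter-clockwise traversal).

460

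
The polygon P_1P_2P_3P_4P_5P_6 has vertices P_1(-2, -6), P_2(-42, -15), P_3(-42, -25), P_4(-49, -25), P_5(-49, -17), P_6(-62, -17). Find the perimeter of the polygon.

140

|P_1P_2| = √((-40)² + (-9)²) = √1681 = 41
|P_2P_3| = √((0)² + (-10)²) = √100 = 10
|P_3P_4| = √((-7)² + (0)²) = √49 = 7
|P_4P_5| = √((0)² + (8)²) = √64 = 8
|P_5P_6| = √((-13)² + (0)²) = √169 = 13
|P_6P_1| = √((60)² + (11)²) = √3721 = 61
Perimeter = 41 + 10 + 7 + 8 + 13 + 61 = 140.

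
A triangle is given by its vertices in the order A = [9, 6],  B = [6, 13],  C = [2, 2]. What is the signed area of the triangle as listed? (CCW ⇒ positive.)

30.5

Apply the surveyor's formula: 2A = Σ (x_i·y_{i+1} − x_{i+1}·y_i), indices taken mod 3.
Σ = (81) + (-14) + (-6) = 61
Signed area = Σ/2 = 30.5 (positive ⇒ counter-clockwise traversal).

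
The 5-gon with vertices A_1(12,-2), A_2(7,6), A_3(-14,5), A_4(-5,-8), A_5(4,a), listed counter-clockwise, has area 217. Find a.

-4

The doubled signed area Σ (x_i y_{i+1} − x_{i+1} y_i) is linear in a.
With a=0 it equals 366; the coefficient of a is -17 (from the two edges through A_5).
So -17·a + 366 = 2·217 = 434 ⇒ a = -4.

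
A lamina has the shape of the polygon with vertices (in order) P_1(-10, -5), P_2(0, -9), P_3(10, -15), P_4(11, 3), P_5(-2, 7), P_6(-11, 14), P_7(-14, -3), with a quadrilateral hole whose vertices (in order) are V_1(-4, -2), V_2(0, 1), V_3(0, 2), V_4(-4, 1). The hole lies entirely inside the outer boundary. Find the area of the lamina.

380

Outer boundary:
Σ = (90) + (90) + (195) + (83) + (49) + (229) + (40) = 776
Area = |Σ|/2 = 388.
Hole:
Apply the surveyor's formula: 2A = Σ (x_i·y_{i+1} − x_{i+1}·y_i), indices taken mod 4.
Σ = (-4) + (0) + (8) + (12) = 16
Area = |Σ|/2 = 8.
Net area = 388 − 8 = 380.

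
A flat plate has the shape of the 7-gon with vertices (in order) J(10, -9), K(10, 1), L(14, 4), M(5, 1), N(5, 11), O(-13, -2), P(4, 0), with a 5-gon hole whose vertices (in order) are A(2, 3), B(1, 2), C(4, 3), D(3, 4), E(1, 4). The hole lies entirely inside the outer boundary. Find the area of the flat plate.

Outer boundary:
Apply Gauss's area formula: 2A = Σ (x_i·y_{i+1} − x_{i+1}·y_i), indices taken mod 7.
Cross-terms: 100, 26, -6, 50, 133, 8, -36  ⇒  Σ = 275
Area = |Σ|/2 = 137.5.
Hole:
Apply the surveyor's formula: 2A = Σ (x_i·y_{i+1} − x_{i+1}·y_i), indices taken mod 5.
Σ = (1) + (-5) + (7) + (8) + (-5) = 6
Area = |Σ|/2 = 3.
Net area = 137.5 − 3 = 134.5.

134.5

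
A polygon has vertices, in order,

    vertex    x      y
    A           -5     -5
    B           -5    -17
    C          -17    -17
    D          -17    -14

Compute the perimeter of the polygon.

42

|AB| = √((0)² + (-12)²) = √144 = 12
|BC| = √((-12)² + (0)²) = √144 = 12
|CD| = √((0)² + (3)²) = √9 = 3
|DA| = √((12)² + (9)²) = √225 = 15
Perimeter = 12 + 12 + 3 + 15 = 42.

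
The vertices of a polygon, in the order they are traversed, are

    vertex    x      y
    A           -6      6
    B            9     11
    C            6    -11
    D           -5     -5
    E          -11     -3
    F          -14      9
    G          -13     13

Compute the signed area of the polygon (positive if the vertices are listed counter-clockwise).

Apply the shoelace (surveyor's) formula: 2A = Σ (x_i·y_{i+1} − x_{i+1}·y_i), indices taken mod 7.
A→B: (-6)(11) − (9)(6) = -120
B→C: (9)(-11) − (6)(11) = -165
C→D: (6)(-5) − (-5)(-11) = -85
D→E: (-5)(-3) − (-11)(-5) = -40
E→F: (-11)(9) − (-14)(-3) = -141
F→G: (-14)(13) − (-13)(9) = -65
G→A: (-13)(6) − (-6)(13) = 0
Σ = -616
Signed area = Σ/2 = -308 (negative ⇒ clockwise traversal).

-308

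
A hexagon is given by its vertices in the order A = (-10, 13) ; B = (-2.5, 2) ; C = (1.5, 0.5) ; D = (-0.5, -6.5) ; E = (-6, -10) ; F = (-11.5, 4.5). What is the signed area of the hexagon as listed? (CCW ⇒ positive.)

Apply the shoelace (surveyor's) formula: 2A = Σ (x_i·y_{i+1} − x_{i+1}·y_i), indices taken mod 6.
Σ = (12.5) + (-4.25) + (-9.5) + (-34) + (-142) + (-104.5) = -281.75
Signed area = Σ/2 = -140.875 (negative ⇒ clockwise traversal).

-140.875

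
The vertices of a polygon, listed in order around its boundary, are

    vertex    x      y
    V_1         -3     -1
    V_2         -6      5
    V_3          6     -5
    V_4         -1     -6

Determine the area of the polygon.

Apply the shoelace (surveyor's) formula: 2A = Σ (x_i·y_{i+1} − x_{i+1}·y_i), indices taken mod 4.
Σ = (-21) + (0) + (-41) + (-17) = -79
Area = |Σ|/2 = 39.5.

39.5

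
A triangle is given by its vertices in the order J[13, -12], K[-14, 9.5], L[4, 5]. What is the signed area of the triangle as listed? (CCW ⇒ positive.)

Apply Gauss's area formula: 2A = Σ (x_i·y_{i+1} − x_{i+1}·y_i), indices taken mod 3.
Σ = (-44.5) + (-108) + (-113) = -265.5
Signed area = Σ/2 = -132.75 (negative ⇒ clockwise traversal).

-132.75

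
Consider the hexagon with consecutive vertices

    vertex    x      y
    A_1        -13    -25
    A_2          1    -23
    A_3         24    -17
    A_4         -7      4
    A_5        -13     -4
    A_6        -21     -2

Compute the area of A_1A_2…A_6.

678.5

Apply the shoelace formula: 2A = Σ (x_i·y_{i+1} − x_{i+1}·y_i), indices taken mod 6.
Σ = (324) + (535) + (-23) + (80) + (-58) + (499) = 1357
Area = |Σ|/2 = 678.5.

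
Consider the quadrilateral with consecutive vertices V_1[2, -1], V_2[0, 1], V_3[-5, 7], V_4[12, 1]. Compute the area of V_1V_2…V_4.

48

Σ = (2) + (5) + (-89) + (-14) = -96
Area = |Σ|/2 = 48.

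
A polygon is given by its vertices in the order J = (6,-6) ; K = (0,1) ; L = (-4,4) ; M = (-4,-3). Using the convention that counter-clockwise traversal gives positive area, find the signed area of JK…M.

40

Apply the shoelace (surveyor's) formula: 2A = Σ (x_i·y_{i+1} − x_{i+1}·y_i), indices taken mod 4.
J→K: (6)(1) − (0)(-6) = 6
K→L: (0)(4) − (-4)(1) = 4
L→M: (-4)(-3) − (-4)(4) = 28
M→J: (-4)(-6) − (6)(-3) = 42
Σ = 80
Signed area = Σ/2 = 40 (positive ⇒ counter-clockwise traversal).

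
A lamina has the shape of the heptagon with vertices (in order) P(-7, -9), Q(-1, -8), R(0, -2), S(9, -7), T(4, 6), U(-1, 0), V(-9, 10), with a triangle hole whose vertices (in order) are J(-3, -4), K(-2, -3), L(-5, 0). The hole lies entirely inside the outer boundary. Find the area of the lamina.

145

Outer boundary:
Σ = (47) + (2) + (18) + (82) + (6) + (-10) + (151) = 296
Area = |Σ|/2 = 148.
Hole:
Apply the shoelace formula: 2A = Σ (x_i·y_{i+1} − x_{i+1}·y_i), indices taken mod 3.
Σ = (1) + (-15) + (20) = 6
Area = |Σ|/2 = 3.
Net area = 148 − 3 = 145.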